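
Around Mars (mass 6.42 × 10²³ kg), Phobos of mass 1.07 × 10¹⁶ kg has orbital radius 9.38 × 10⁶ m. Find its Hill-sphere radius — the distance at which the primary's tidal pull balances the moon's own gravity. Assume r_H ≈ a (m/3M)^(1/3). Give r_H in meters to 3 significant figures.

1.66 × 10⁴ m

r_H ≈ a (m/3M)^(1/3)
    = (9.38 × 10⁶) × (1.07 × 10¹⁶ / (3 × 6.42 × 10²³))^(1/3)
    = 1.66 × 10⁴ m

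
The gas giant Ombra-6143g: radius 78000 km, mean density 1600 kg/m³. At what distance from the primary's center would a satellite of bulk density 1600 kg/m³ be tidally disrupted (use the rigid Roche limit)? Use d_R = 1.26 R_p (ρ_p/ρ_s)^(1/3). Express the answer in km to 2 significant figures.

98000 km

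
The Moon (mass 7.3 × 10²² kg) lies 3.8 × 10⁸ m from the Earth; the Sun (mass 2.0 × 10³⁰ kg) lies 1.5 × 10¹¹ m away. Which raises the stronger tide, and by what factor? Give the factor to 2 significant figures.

The Moon, by a factor of ≈ 2.2

Compare M/d³ for the two perturbers:
The Moon: (7.3 × 10²²) / (3.8 × 10⁸)³ = 1.330 × 10⁻³
The Sun: (2.0 × 10³⁰) / (1.5 × 10¹¹)³ = 5.926 × 10⁻⁴
Ratio (larger/smaller) = 2.2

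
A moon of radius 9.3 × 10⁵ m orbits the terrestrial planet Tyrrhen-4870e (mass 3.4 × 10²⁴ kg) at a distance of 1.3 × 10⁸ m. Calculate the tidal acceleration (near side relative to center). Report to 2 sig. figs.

The tidal stretch is the gradient of GM/d² times the body's extent r, hence the 1/d³ dependence.
a_tidal = 2GMr/d³
        = 2 × (6.674 × 10⁻¹¹) × (3.4 × 10²⁴) × (9.3 × 10⁵) / (1.3 × 10⁸)³
        = 1.9 × 10⁻⁴ m/s²

1.9 × 10⁻⁴ m/s²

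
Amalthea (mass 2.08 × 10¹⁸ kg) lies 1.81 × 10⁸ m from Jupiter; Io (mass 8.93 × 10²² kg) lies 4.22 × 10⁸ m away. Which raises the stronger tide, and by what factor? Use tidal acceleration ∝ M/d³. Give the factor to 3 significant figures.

Io, by a factor of ≈ 3390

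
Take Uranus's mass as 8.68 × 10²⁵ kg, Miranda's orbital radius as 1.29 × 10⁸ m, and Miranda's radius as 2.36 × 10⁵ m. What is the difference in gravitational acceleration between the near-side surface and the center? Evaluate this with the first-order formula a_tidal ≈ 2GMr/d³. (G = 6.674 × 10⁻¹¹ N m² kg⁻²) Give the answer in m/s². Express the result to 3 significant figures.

Since r ≪ d, expand the inverse-square field across one radius to get the leading 2GMr/d³ term.
a_tidal = 2GMr/d³
        = 2 × (6.674 × 10⁻¹¹) × (8.68 × 10²⁵) × (2.36 × 10⁵) / (1.29 × 10⁸)³
        = 1.27 × 10⁻³ m/s²

1.27 × 10⁻³ m/s²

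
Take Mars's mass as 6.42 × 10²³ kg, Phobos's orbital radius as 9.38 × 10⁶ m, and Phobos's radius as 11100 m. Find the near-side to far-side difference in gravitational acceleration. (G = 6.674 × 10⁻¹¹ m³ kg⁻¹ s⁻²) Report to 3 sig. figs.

Δa = 4GMr/d³
   = 4 × (6.674 × 10⁻¹¹) × (6.42 × 10²³) × (11100) / (9.38 × 10⁶)³
   = 2.31 × 10⁻³ m/s²

2.31 × 10⁻³ m/s²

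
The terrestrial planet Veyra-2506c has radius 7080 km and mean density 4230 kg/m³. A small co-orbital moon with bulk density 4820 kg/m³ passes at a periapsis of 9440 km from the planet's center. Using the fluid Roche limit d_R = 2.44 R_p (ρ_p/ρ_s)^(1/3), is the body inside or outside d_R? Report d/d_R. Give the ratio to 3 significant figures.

d_R = 2.44 × (7080 km) × (4230/4820)^(1/3) = 16540 km
d/d_R = (9440) / (16540) = 0.571
Since d/d_R < 1, the body is inside the Roche limit.

inside; d/d_R ≈ 0.571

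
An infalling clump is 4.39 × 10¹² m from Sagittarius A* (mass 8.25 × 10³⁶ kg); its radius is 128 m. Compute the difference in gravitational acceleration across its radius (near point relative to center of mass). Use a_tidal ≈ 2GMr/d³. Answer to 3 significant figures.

1.67 × 10⁻⁹ m/s²

Δa = 2GMr/d³
   = 2 × (6.674 × 10⁻¹¹) × (8.25 × 10³⁶) × (128) / (4.39 × 10¹²)³
   = 1.67 × 10⁻⁹ m/s²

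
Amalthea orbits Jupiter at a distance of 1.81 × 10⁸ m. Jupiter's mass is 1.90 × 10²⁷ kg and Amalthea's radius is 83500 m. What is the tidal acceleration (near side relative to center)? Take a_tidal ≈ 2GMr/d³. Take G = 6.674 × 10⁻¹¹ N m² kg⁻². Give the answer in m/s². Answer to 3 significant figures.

3.57 × 10⁻³ m/s²

Δg = 2GMr/d³
   = 2 × (6.674 × 10⁻¹¹) × (1.90 × 10²⁷) × (83500) / (1.81 × 10⁸)³
   = 3.57 × 10⁻³ m/s²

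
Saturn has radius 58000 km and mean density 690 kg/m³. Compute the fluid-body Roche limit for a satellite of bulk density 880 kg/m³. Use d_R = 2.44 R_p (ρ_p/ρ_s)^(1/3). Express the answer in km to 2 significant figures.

1.3 × 10⁵ km

d_R = 2.44 × 58000 km × (690/880)^(1/3)
    = 1.3 × 10⁵ km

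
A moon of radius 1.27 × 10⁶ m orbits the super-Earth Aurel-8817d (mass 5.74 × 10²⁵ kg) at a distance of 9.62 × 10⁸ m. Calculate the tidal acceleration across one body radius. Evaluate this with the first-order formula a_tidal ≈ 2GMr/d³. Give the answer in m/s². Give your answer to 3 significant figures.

1.09 × 10⁻⁵ m/s²

Δa = 2GMr/d³
   = 2 × (6.674 × 10⁻¹¹) × (5.74 × 10²⁵) × (1.27 × 10⁶) / (9.62 × 10⁸)³
   = 1.09 × 10⁻⁵ m/s²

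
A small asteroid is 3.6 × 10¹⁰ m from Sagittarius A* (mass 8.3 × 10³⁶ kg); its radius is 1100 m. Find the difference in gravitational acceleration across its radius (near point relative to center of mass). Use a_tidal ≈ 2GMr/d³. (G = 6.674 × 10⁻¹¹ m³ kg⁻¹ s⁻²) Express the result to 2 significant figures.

Δg = 2GMr/d³
   = 2 × (6.674 × 10⁻¹¹) × (8.3 × 10³⁶) × (1100) / (3.6 × 10¹⁰)³
   = 2.6 × 10⁻² m/s²

2.6 × 10⁻² m/s²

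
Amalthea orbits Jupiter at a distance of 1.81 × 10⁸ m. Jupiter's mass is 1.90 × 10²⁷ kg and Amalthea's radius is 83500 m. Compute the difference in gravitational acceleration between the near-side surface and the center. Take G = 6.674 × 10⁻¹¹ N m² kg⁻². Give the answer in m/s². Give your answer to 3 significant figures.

3.57 × 10⁻³ m/s²

Differencing GM/(d−r)² and GM/d² to first order in r/d gives 2GMr/d³.
Δa = 2GMr/d³
   = 2 × (6.674 × 10⁻¹¹) × (1.90 × 10²⁷) × (83500) / (1.81 × 10⁸)³
   = 3.57 × 10⁻³ m/s²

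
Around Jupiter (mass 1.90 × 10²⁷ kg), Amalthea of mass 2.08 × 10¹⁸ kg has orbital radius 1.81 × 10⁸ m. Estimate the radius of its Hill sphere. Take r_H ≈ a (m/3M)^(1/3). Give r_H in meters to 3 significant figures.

r_H ≈ a (m/3M)^(1/3)
    = (1.81 × 10⁸) × (2.08 × 10¹⁸ / (3 × 1.90 × 10²⁷))^(1/3)
    = 1.29 × 10⁵ m

1.29 × 10⁵ m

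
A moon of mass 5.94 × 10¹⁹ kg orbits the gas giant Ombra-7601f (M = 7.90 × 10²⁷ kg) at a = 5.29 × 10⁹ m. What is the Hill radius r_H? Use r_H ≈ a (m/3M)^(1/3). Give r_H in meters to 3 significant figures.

7.19 × 10⁶ m

r_H ≈ a (m/3M)^(1/3)
    = (5.29 × 10⁹) × (5.94 × 10¹⁹ / (3 × 7.90 × 10²⁷))^(1/3)
    = 7.19 × 10⁶ m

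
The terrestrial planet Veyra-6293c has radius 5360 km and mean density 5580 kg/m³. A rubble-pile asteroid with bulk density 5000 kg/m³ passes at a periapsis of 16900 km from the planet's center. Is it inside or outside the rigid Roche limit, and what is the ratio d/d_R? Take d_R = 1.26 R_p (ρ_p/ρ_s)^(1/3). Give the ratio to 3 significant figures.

outside; d/d_R ≈ 2.41

d_R = 1.26 × (5360 km) × (5580/5000)^(1/3) = 7005 km
d/d_R = (16900) / (7005) = 2.41
Since d/d_R > 1, the body is outside the Roche limit.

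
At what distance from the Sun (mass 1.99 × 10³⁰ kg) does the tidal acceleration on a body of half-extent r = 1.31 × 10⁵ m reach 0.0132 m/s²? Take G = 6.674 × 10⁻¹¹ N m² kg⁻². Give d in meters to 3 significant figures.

1.38 × 10⁹ m

2GMr/d³ = a_tidal  ⇒  d = (2GMr / a_tidal)^(1/3)
d = (2 × 6.674×10⁻¹¹ × (1.99 × 10³⁰) × (1.31 × 10⁵) / (0.0132))^(1/3)
  = 1.38 × 10⁹ m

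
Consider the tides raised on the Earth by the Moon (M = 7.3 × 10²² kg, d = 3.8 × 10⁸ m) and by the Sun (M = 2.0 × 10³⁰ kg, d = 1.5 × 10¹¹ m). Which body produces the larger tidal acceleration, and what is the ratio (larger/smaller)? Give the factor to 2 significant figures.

Tidal acceleration ∝ M/d³, so compare M/d³ for each.
The Moon: (7.3 × 10²²) / (3.8 × 10⁸)³ = 1.330 × 10⁻³
The Sun: (2.0 × 10³⁰) / (1.5 × 10¹¹)³ = 5.926 × 10⁻⁴
Ratio (larger/smaller) = 2.2

The Moon, by a factor of ≈ 2.2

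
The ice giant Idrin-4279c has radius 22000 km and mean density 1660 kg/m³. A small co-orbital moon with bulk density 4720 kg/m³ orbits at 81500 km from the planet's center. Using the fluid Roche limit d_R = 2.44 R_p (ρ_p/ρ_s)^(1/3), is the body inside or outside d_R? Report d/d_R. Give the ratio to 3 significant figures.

outside; d/d_R ≈ 2.15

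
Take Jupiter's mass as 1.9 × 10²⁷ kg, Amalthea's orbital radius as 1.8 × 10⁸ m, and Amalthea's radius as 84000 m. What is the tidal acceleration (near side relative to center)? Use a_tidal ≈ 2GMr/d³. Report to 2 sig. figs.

3.7 × 10⁻³ m/s²

Δa = 2GMr/d³
   = 2 × (6.674 × 10⁻¹¹) × (1.9 × 10²⁷) × (84000) / (1.8 × 10⁸)³
   = 3.7 × 10⁻³ m/s²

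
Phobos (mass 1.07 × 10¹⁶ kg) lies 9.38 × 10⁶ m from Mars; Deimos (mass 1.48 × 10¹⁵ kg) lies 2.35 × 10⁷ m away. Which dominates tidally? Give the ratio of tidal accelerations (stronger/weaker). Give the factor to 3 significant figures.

Tidal acceleration ∝ M/d³, so compare M/d³ for each.
Phobos: (1.07 × 10¹⁶) / (9.38 × 10⁶)³ = 1.297 × 10⁻⁵
Deimos: (1.48 × 10¹⁵) / (2.35 × 10⁷)³ = 1.140 × 10⁻⁷
Ratio (larger/smaller) = 114

Phobos, by a factor of ≈ 114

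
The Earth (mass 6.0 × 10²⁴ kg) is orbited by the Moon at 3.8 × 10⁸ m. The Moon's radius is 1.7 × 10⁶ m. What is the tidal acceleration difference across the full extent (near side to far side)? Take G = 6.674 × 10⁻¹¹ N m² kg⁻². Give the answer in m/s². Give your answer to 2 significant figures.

Δa = 4GMr/d³
   = 4 × (6.674 × 10⁻¹¹) × (6.0 × 10²⁴) × (1.7 × 10⁶) / (3.8 × 10⁸)³
   = 5.0 × 10⁻⁵ m/s²

5.0 × 10⁻⁵ m/s²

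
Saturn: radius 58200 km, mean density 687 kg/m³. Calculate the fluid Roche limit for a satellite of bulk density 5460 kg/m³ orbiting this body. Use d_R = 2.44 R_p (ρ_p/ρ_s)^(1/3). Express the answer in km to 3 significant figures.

d_R = 2.44 × 58200 km × (687/5460)^(1/3)
    = 71200 km

71200 km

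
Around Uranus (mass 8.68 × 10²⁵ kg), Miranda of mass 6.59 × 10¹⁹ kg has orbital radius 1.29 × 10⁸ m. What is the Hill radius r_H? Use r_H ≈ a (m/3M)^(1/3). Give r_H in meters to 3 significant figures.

r_H ≈ a (m/3M)^(1/3)
    = (1.29 × 10⁸) × (6.59 × 10¹⁹ / (3 × 8.68 × 10²⁵))^(1/3)
    = 8.16 × 10⁵ m

8.16 × 10⁵ m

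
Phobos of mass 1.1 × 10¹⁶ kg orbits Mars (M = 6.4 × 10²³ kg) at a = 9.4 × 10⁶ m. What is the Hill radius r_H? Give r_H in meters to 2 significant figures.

1.7 × 10⁴ m

r_H ≈ a (m/3M)^(1/3)
    = (9.4 × 10⁶) × (1.1 × 10¹⁶ / (3 × 6.4 × 10²³))^(1/3)
    = 1.7 × 10⁴ m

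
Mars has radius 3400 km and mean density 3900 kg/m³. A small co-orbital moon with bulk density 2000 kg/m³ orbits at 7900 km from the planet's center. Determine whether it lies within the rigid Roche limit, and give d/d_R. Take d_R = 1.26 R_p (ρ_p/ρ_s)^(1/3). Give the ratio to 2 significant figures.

d_R = 1.26 × (3400 km) × (3900/2000)^(1/3) = 5352 km
d/d_R = (7900) / (5352) = 1.5
Since d/d_R > 1, the body is outside the Roche limit.

outside; d/d_R ≈ 1.5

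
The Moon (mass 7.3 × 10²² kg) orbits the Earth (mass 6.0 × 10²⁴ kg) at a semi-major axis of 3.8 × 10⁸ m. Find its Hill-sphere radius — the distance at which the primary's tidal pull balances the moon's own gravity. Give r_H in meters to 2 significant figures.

r_H ≈ a (m/3M)^(1/3)
    = (3.8 × 10⁸) × (7.3 × 10²² / (3 × 6.0 × 10²⁴))^(1/3)
    = 6.1 × 10⁷ m

6.1 × 10⁷ m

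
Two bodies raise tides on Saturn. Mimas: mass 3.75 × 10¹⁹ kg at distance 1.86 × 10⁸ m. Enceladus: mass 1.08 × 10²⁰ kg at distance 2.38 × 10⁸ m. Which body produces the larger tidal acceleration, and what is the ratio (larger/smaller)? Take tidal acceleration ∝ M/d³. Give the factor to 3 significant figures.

Enceladus, by a factor of ≈ 1.37

Tidal stretch scales as M/d³; compute that for each body.
Mimas: (3.75 × 10¹⁹) / (1.86 × 10⁸)³ = 5.828 × 10⁻⁶
Enceladus: (1.08 × 10²⁰) / (2.38 × 10⁸)³ = 8.011 × 10⁻⁶
Ratio (larger/smaller) = 1.37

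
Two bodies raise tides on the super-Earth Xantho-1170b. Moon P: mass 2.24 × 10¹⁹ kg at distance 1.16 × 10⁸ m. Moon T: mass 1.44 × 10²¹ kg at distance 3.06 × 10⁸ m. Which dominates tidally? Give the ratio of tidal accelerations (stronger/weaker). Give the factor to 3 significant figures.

Moon T, by a factor of ≈ 3.50

The tide-raising term goes as M/d³ (the gradient of a 1/d² field).
Moon P: (2.24 × 10¹⁹) / (1.16 × 10⁸)³ = 1.435 × 10⁻⁵
Moon T: (1.44 × 10²¹) / (3.06 × 10⁸)³ = 5.026 × 10⁻⁵
Ratio (larger/smaller) = 3.50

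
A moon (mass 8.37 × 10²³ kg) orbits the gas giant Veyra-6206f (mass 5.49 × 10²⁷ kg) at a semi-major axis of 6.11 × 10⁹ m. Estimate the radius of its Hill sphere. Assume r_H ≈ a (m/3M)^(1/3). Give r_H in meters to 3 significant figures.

2.26 × 10⁸ m

r_H ≈ a (m/3M)^(1/3)
    = (6.11 × 10⁹) × (8.37 × 10²³ / (3 × 5.49 × 10²⁷))^(1/3)
    = 2.26 × 10⁸ m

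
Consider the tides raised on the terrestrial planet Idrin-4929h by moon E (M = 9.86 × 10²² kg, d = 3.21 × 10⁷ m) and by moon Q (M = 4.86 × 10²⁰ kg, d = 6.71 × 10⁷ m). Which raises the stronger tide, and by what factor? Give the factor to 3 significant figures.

Moon E, by a factor of ≈ 1850

The tide-raising term goes as M/d³ (the gradient of a 1/d² field).
Moon E: (9.86 × 10²²) / (3.21 × 10⁷)³ = 2.981
Moon Q: (4.86 × 10²⁰) / (6.71 × 10⁷)³ = 1.609 × 10⁻³
Ratio (larger/smaller) = 1850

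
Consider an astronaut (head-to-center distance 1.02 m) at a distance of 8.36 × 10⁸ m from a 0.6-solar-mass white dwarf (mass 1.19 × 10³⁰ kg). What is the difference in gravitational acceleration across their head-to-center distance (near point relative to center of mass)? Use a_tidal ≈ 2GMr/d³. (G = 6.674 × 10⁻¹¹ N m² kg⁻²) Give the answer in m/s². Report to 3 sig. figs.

2.77 × 10⁻⁷ m/s²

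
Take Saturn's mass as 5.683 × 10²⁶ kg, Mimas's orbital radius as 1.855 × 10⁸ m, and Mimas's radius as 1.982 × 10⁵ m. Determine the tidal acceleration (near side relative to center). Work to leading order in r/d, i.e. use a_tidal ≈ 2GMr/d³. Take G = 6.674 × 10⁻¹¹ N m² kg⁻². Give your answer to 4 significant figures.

2.355 × 10⁻³ m/s²

Δa = 2GMr/d³
   = 2 × (6.674 × 10⁻¹¹) × (5.683 × 10²⁶) × (1.982 × 10⁵) / (1.855 × 10⁸)³
   = 2.355 × 10⁻³ m/s²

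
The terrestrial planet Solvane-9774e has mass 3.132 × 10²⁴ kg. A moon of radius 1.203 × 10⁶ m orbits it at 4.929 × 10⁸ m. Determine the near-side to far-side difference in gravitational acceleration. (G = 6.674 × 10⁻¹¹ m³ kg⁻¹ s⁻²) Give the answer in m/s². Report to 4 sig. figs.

8.400 × 10⁻⁶ m/s²

Δa = 4GMr/d³
   = 4 × (6.674 × 10⁻¹¹) × (3.132 × 10²⁴) × (1.203 × 10⁶) / (4.929 × 10⁸)³
   = 8.400 × 10⁻⁶ m/s²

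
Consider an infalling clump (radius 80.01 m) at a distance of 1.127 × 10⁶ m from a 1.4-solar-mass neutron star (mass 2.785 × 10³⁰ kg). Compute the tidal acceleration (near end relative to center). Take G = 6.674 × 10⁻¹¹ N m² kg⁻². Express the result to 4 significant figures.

Δa = 2GMr/d³
   = 2 × (6.674 × 10⁻¹¹) × (2.785 × 10³⁰) × (80.01) / (1.127 × 10⁶)³
   = 2.078 × 10⁴ m/s²

2.078 × 10⁴ m/s²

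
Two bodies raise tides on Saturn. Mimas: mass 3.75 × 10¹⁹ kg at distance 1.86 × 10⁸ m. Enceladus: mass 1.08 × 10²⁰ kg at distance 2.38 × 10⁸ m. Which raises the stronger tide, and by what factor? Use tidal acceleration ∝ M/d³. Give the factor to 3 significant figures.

Enceladus, by a factor of ≈ 1.37

Tidal acceleration ∝ M/d³, so compare M/d³ for each.
Mimas: (3.75 × 10¹⁹) / (1.86 × 10⁸)³ = 5.828 × 10⁻⁶
Enceladus: (1.08 × 10²⁰) / (2.38 × 10⁸)³ = 8.011 × 10⁻⁶
Ratio (larger/smaller) = 1.37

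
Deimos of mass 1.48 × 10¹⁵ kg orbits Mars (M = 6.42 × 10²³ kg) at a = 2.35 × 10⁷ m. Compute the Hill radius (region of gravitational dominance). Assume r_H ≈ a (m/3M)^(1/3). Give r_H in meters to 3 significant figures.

r_H ≈ a (m/3M)^(1/3)
    = (2.35 × 10⁷) × (1.48 × 10¹⁵ / (3 × 6.42 × 10²³))^(1/3)
    = 2.15 × 10⁴ m

2.15 × 10⁴ m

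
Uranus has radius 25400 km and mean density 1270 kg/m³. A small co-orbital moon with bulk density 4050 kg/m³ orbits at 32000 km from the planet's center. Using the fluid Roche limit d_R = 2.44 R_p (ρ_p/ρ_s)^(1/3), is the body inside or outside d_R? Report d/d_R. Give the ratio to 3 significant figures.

inside; d/d_R ≈ 0.760

d_R = 2.44 × (25400 km) × (1270/4050)^(1/3) = 42110 km
d/d_R = (32000) / (42110) = 0.760
Since d/d_R < 1, the body is inside the Roche limit.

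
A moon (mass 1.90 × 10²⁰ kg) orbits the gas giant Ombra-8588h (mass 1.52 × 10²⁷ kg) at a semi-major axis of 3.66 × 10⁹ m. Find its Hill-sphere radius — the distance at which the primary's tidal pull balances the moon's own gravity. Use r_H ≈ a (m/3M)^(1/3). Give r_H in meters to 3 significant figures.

1.27 × 10⁷ m

r_H ≈ a (m/3M)^(1/3)
    = (3.66 × 10⁹) × (1.90 × 10²⁰ / (3 × 1.52 × 10²⁷))^(1/3)
    = 1.27 × 10⁷ m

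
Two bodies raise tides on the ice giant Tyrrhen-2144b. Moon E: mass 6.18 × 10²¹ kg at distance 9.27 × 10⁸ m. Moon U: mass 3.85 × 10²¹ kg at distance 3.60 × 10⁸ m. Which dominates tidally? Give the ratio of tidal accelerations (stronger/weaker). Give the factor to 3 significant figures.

Tidal acceleration ∝ M/d³, so compare M/d³ for each.
Moon E: (6.18 × 10²¹) / (9.27 × 10⁸)³ = 7.758 × 10⁻⁶
Moon U: (3.85 × 10²¹) / (3.60 × 10⁸)³ = 8.252 × 10⁻⁵
Ratio (larger/smaller) = 10.6

Moon U, by a factor of ≈ 10.6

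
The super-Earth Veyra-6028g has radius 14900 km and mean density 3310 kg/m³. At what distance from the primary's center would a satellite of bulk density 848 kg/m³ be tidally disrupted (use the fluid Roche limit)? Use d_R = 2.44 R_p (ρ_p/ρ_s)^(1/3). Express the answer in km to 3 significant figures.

d_R = 2.44 × 14900 km × (3310/848)^(1/3)
    = 57200 km

57200 km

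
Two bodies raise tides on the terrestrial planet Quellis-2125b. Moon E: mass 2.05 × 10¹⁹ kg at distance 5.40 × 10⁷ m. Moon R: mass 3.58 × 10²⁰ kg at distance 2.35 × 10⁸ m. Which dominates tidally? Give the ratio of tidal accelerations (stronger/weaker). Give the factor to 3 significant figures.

Compare M/d³ for the two perturbers:
Moon E: (2.05 × 10¹⁹) / (5.40 × 10⁷)³ = 1.302 × 10⁻⁴
Moon R: (3.58 × 10²⁰) / (2.35 × 10⁸)³ = 2.759 × 10⁻⁵
Ratio (larger/smaller) = 4.72

Moon E, by a factor of ≈ 4.72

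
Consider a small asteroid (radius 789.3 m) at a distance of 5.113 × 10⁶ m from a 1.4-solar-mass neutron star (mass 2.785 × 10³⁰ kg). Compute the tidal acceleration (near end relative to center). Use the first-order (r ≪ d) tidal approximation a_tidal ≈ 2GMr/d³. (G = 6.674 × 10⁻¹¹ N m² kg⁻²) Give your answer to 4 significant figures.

2.195 × 10³ m/s²

Δa = 2GMr/d³
   = 2 × (6.674 × 10⁻¹¹) × (2.785 × 10³⁰) × (789.3) / (5.113 × 10⁶)³
   = 2.195 × 10³ m/s²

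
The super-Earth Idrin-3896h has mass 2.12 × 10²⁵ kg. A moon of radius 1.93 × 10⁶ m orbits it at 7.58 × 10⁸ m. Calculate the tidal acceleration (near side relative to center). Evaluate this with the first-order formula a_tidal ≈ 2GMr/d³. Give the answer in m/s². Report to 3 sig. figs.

1.25 × 10⁻⁵ m/s²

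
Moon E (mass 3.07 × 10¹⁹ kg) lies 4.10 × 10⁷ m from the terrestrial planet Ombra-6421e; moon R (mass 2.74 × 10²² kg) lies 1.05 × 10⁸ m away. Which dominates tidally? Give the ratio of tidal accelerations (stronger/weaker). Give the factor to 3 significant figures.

Tidal acceleration ∝ M/d³, so compare M/d³ for each.
Moon E: (3.07 × 10¹⁹) / (4.10 × 10⁷)³ = 4.454 × 10⁻⁴
Moon R: (2.74 × 10²²) / (1.05 × 10⁸)³ = 2.367 × 10⁻²
Ratio (larger/smaller) = 53.1

Moon R, by a factor of ≈ 53.1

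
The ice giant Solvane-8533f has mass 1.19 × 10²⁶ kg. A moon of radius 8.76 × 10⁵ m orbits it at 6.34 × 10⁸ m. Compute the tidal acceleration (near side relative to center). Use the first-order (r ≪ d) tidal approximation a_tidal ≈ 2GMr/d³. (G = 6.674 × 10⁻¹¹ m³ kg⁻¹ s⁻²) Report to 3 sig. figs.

5.46 × 10⁻⁵ m/s²

The tidal stretch is the gradient of GM/d² times the body's extent r, hence the 1/d³ dependence.
a_tidal = 2GMr/d³
        = 2 × (6.674 × 10⁻¹¹) × (1.19 × 10²⁶) × (8.76 × 10⁵) / (6.34 × 10⁸)³
        = 5.46 × 10⁻⁵ m/s²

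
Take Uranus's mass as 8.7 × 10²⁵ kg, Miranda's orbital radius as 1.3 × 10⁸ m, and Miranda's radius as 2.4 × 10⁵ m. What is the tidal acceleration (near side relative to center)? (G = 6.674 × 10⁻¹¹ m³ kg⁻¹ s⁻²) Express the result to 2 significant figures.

1.3 × 10⁻³ m/s²

Δg = 2GMr/d³
   = 2 × (6.674 × 10⁻¹¹) × (8.7 × 10²⁵) × (2.4 × 10⁵) / (1.3 × 10⁸)³
   = 1.3 × 10⁻³ m/s²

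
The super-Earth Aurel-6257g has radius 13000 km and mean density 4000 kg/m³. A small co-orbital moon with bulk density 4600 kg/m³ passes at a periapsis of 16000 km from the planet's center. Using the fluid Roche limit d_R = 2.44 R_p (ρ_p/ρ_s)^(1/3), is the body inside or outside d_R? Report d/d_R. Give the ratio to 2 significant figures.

inside; d/d_R ≈ 0.53

d_R = 2.44 × (13000 km) × (4000/4600)^(1/3) = 30280 km
d/d_R = (16000) / (30280) = 0.53
Since d/d_R < 1, the body is inside the Roche limit.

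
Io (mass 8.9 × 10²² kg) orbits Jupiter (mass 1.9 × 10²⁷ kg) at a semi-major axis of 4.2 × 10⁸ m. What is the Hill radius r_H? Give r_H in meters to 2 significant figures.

1.0 × 10⁷ m

r_H ≈ a (m/3M)^(1/3)
    = (4.2 × 10⁸) × (8.9 × 10²² / (3 × 1.9 × 10²⁷))^(1/3)
    = 1.0 × 10⁷ m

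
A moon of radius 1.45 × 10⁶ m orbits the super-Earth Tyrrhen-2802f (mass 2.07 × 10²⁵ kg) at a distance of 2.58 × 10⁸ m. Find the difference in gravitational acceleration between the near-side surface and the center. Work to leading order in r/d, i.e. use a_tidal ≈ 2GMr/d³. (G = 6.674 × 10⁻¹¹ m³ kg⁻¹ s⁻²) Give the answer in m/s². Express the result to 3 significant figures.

2.33 × 10⁻⁴ m/s²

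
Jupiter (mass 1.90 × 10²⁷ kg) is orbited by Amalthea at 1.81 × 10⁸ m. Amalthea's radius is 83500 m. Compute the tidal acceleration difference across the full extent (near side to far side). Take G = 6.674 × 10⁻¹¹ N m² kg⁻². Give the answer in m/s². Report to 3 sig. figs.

7.14 × 10⁻³ m/s²

The field gradient is 2GM/d³; across the full diameter 2r the difference is 4GMr/d³.
Δa = 4GMr/d³
   = 4 × (6.674 × 10⁻¹¹) × (1.90 × 10²⁷) × (83500) / (1.81 × 10⁸)³
   = 7.14 × 10⁻³ m/s²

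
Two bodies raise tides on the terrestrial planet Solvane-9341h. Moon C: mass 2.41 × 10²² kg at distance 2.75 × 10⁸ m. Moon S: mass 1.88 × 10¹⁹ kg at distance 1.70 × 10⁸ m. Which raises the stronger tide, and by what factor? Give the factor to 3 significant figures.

Tidal stretch scales as M/d³; compute that for each body.
Moon C: (2.41 × 10²²) / (2.75 × 10⁸)³ = 1.159 × 10⁻³
Moon S: (1.88 × 10¹⁹) / (1.70 × 10⁸)³ = 3.827 × 10⁻⁶
Ratio (larger/smaller) = 303

Moon C, by a factor of ≈ 303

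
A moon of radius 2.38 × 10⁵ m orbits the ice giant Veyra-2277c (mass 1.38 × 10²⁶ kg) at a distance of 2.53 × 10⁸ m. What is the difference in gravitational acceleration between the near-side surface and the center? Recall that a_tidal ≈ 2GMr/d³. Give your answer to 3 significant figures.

2.71 × 10⁻⁴ m/s²

Differencing GM/(d−r)² and GM/d² to first order in r/d gives 2GMr/d³.
a_tidal = 2GMr/d³
        = 2 × (6.674 × 10⁻¹¹) × (1.38 × 10²⁶) × (2.38 × 10⁵) / (2.53 × 10⁸)³
        = 2.71 × 10⁻⁴ m/s²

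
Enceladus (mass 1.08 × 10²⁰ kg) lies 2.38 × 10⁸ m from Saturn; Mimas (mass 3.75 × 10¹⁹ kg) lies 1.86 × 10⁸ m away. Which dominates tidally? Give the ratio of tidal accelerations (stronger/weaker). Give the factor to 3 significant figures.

Tidal acceleration ∝ M/d³, so compare M/d³ for each.
Enceladus: (1.08 × 10²⁰) / (2.38 × 10⁸)³ = 8.011 × 10⁻⁶
Mimas: (3.75 × 10¹⁹) / (1.86 × 10⁸)³ = 5.828 × 10⁻⁶
Ratio (larger/smaller) = 1.37

Enceladus, by a factor of ≈ 1.37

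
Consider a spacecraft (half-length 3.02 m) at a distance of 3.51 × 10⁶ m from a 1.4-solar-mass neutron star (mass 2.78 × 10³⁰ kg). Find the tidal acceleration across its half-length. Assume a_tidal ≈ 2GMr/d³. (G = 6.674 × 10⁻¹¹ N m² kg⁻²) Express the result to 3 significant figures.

2.59 × 10¹ m/s²

Δa = 2GMr/d³
   = 2 × (6.674 × 10⁻¹¹) × (2.78 × 10³⁰) × (3.02) / (3.51 × 10⁶)³
   = 2.59 × 10¹ m/s²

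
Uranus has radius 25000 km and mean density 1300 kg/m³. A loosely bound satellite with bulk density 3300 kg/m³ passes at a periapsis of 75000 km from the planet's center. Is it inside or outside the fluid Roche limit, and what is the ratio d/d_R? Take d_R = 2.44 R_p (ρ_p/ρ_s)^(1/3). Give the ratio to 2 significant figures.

outside; d/d_R ≈ 1.7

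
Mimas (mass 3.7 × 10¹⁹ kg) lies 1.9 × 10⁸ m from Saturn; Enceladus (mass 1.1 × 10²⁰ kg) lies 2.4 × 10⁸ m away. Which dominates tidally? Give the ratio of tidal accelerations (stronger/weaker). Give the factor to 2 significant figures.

Compare M/d³ for the two perturbers:
Mimas: (3.7 × 10¹⁹) / (1.9 × 10⁸)³ = 5.394 × 10⁻⁶
Enceladus: (1.1 × 10²⁰) / (2.4 × 10⁸)³ = 7.957 × 10⁻⁶
Ratio (larger/smaller) = 1.5

Enceladus, by a factor of ≈ 1.5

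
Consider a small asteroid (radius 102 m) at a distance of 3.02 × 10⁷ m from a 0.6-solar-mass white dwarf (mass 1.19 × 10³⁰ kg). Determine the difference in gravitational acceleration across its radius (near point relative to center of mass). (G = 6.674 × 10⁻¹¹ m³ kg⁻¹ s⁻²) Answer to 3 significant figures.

a_tidal = 2GMr/d³
        = 2 × (6.674 × 10⁻¹¹) × (1.19 × 10³⁰) × (102) / (3.02 × 10⁷)³
        = 5.88 × 10⁻¹ m/s²

5.88 × 10⁻¹ m/s²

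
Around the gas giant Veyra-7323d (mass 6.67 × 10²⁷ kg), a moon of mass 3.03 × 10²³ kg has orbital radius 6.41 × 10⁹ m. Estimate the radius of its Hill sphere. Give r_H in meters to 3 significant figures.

1.59 × 10⁸ m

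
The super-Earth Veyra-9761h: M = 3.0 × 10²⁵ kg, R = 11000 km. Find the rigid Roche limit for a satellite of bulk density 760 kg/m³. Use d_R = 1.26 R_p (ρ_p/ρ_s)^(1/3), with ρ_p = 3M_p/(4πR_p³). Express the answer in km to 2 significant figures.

27000 km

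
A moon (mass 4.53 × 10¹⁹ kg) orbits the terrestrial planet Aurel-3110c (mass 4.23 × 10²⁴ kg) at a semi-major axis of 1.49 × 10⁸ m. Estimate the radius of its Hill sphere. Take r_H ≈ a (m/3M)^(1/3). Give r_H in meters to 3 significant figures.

r_H ≈ a (m/3M)^(1/3)
    = (1.49 × 10⁸) × (4.53 × 10¹⁹ / (3 × 4.23 × 10²⁴))^(1/3)
    = 2.28 × 10⁶ m

2.28 × 10⁶ m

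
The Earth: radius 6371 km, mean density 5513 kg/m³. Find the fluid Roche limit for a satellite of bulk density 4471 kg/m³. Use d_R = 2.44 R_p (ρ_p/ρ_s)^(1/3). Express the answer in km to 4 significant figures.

16670 km

d_R = 2.44 × 6371 km × (5513/4471)^(1/3)
    = 16670 km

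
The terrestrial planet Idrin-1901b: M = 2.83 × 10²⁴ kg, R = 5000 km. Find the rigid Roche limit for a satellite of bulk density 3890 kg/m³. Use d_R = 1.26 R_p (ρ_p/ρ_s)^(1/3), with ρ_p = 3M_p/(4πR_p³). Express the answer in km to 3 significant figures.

7030 km

ρ_p = 3M_p/(4πR_p³) = 3 × (2.83 × 10²⁴) / (4π × (5.00 × 10⁶ m)³) = 5400 kg/m³
d_R = 1.26 × 5000 km × (5400/3890)^(1/3)
    = 7030 km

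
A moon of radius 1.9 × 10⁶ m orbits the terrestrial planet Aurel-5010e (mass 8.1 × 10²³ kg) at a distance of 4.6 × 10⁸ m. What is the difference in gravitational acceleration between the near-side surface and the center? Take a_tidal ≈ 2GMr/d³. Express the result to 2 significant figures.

2.1 × 10⁻⁶ m/s²

Δg = 2GMr/d³
   = 2 × (6.674 × 10⁻¹¹) × (8.1 × 10²³) × (1.9 × 10⁶) / (4.6 × 10⁸)³
   = 2.1 × 10⁻⁶ m/s²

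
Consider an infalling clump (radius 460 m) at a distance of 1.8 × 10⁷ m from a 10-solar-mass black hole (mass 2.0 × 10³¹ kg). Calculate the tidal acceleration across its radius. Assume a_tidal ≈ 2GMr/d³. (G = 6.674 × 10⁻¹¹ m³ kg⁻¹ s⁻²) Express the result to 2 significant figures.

2.1 × 10² m/s²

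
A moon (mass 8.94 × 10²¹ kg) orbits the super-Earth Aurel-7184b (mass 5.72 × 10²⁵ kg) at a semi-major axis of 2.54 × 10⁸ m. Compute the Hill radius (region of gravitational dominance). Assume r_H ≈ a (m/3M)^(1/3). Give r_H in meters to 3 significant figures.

r_H ≈ a (m/3M)^(1/3)
    = (2.54 × 10⁸) × (8.94 × 10²¹ / (3 × 5.72 × 10²⁵))^(1/3)
    = 9.49 × 10⁶ m

9.49 × 10⁶ m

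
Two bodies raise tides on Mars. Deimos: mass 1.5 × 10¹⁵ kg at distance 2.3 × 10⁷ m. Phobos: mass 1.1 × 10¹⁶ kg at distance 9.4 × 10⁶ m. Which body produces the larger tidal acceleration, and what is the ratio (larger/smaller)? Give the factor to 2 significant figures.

The tide-raising term goes as M/d³ (the gradient of a 1/d² field).
Deimos: (1.5 × 10¹⁵) / (2.3 × 10⁷)³ = 1.233 × 10⁻⁷
Phobos: (1.1 × 10¹⁶) / (9.4 × 10⁶)³ = 1.324 × 10⁻⁵
Ratio (larger/smaller) = 110

Phobos, by a factor of ≈ 110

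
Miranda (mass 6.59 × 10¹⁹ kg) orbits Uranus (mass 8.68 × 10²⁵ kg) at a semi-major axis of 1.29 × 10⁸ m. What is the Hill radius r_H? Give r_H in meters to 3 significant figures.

8.16 × 10⁵ m

r_H ≈ a (m/3M)^(1/3)
    = (1.29 × 10⁸) × (6.59 × 10¹⁹ / (3 × 8.68 × 10²⁵))^(1/3)
    = 8.16 × 10⁵ m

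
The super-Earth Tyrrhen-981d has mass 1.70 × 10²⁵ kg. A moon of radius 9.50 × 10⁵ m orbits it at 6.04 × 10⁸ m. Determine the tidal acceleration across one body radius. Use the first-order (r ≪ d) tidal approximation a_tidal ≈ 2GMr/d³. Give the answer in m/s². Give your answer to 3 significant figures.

9.78 × 10⁻⁶ m/s²

a_tidal = 2GMr/d³
        = 2 × (6.674 × 10⁻¹¹) × (1.70 × 10²⁵) × (9.50 × 10⁵) / (6.04 × 10⁸)³
        = 9.78 × 10⁻⁶ m/s²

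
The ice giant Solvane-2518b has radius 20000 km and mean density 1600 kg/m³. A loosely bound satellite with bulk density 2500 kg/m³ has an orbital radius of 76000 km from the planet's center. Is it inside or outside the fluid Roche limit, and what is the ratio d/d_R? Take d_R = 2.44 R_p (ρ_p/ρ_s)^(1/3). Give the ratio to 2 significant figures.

d_R = 2.44 × (20000 km) × (1600/2500)^(1/3) = 42050 km
d/d_R = (76000) / (42050) = 1.8
Since d/d_R > 1, the body is outside the Roche limit.

outside; d/d_R ≈ 1.8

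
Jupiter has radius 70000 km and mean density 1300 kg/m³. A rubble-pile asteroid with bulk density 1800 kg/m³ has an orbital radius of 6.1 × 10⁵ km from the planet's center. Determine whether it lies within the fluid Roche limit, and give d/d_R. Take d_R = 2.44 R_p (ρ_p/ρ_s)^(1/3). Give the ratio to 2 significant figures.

outside; d/d_R ≈ 4.0

d_R = 2.44 × (70000 km) × (1300/1800)^(1/3) = 1.532 × 10⁵ km
d/d_R = (6.1 × 10⁵) / (1.532 × 10⁵) = 4.0
Since d/d_R > 1, the body is outside the Roche limit.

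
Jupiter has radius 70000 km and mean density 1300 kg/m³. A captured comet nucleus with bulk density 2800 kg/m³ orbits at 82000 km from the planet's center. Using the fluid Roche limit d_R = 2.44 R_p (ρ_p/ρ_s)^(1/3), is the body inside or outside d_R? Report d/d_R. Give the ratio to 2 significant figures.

d_R = 2.44 × (70000 km) × (1300/2800)^(1/3) = 1.323 × 10⁵ km
d/d_R = (82000) / (1.323 × 10⁵) = 0.62
Since d/d_R < 1, the body is inside the Roche limit.

inside; d/d_R ≈ 0.62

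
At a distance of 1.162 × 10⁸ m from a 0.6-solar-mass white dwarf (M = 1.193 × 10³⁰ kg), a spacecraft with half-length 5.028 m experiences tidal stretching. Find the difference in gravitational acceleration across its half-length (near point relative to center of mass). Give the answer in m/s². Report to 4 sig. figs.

Δa = 2GMr/d³
   = 2 × (6.674 × 10⁻¹¹) × (1.193 × 10³⁰) × (5.028) / (1.162 × 10⁸)³
   = 5.103 × 10⁻⁴ m/s²

5.103 × 10⁻⁴ m/s²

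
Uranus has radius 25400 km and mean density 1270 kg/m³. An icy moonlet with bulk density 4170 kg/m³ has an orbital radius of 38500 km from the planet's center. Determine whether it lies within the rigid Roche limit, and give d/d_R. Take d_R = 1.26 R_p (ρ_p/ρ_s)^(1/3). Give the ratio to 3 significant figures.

outside; d/d_R ≈ 1.79

d_R = 1.26 × (25400 km) × (1270/4170)^(1/3) = 21530 km
d/d_R = (38500) / (21530) = 1.79
Since d/d_R > 1, the body is outside the Roche limit.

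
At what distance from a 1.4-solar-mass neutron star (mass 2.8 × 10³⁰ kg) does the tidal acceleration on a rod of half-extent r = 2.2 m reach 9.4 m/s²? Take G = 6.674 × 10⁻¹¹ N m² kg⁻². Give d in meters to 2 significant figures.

4.4 × 10⁶ m

2GMr/d³ = a_tidal  ⇒  d = (2GMr / a_tidal)^(1/3)
d = (2 × 6.674×10⁻¹¹ × (2.8 × 10³⁰) × (2.2) / (9.4))^(1/3)
  = 4.4 × 10⁶ m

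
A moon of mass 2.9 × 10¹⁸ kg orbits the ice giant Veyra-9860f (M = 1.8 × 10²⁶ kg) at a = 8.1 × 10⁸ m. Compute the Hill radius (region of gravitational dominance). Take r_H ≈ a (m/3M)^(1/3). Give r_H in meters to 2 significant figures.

r_H ≈ a (m/3M)^(1/3)
    = (8.1 × 10⁸) × (2.9 × 10¹⁸ / (3 × 1.8 × 10²⁶))^(1/3)
    = 1.4 × 10⁶ m

1.4 × 10⁶ m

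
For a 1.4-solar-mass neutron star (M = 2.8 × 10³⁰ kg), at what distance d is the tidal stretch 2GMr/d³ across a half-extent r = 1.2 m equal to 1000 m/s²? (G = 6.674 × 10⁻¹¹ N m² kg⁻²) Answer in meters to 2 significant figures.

2GMr/d³ = a_tidal  ⇒  d = (2GMr / a_tidal)^(1/3)
d = (2 × 6.674×10⁻¹¹ × (2.8 × 10³⁰) × (1.2) / (1000))^(1/3)
  = 7.7 × 10⁵ m

7.7 × 10⁵ m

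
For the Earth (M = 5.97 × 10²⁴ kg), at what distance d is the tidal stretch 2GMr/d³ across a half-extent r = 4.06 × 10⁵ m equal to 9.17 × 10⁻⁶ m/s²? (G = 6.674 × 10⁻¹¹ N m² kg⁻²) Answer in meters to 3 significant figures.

2GMr/d³ = a_tidal  ⇒  d = (2GMr / a_tidal)^(1/3)
d = (2 × 6.674×10⁻¹¹ × (5.97 × 10²⁴) × (4.06 × 10⁵) / (9.17 × 10⁻⁶))^(1/3)
  = 3.28 × 10⁸ m

3.28 × 10⁸ m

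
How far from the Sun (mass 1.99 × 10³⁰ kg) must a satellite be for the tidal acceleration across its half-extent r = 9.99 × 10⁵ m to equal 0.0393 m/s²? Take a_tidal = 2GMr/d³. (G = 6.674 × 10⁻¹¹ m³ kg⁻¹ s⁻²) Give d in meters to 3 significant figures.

2GMr/d³ = a_tidal  ⇒  d = (2GMr / a_tidal)^(1/3)
d = (2 × 6.674×10⁻¹¹ × (1.99 × 10³⁰) × (9.99 × 10⁵) / (0.0393))^(1/3)
  = 1.89 × 10⁹ m

1.89 × 10⁹ m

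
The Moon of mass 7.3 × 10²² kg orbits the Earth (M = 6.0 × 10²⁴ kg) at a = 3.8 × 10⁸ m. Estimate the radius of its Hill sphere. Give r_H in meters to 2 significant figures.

r_H ≈ a (m/3M)^(1/3)
    = (3.8 × 10⁸) × (7.3 × 10²² / (3 × 6.0 × 10²⁴))^(1/3)
    = 6.1 × 10⁷ m

6.1 × 10⁷ m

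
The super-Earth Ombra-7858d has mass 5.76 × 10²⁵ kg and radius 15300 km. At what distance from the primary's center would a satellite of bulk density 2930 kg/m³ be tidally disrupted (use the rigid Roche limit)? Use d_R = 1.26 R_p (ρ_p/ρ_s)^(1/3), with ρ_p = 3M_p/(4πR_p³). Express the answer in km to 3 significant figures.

21100 km

ρ_p = 3M_p/(4πR_p³) = 3 × (5.76 × 10²⁵) / (4π × (1.53 × 10⁷ m)³) = 3840 kg/m³
d_R = 1.26 × 15300 km × (3840/2930)^(1/3)
    = 21100 km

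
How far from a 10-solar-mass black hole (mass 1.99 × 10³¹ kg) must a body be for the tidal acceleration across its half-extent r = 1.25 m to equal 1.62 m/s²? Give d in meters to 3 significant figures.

1.27 × 10⁷ m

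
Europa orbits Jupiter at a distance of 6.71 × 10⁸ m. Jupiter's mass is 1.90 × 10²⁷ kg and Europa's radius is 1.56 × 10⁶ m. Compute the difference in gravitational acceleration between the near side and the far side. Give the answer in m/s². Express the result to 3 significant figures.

2.62 × 10⁻³ m/s²

Δa = 4GMr/d³
   = 4 × (6.674 × 10⁻¹¹) × (1.90 × 10²⁷) × (1.56 × 10⁶) / (6.71 × 10⁸)³
   = 2.62 × 10⁻³ m/s²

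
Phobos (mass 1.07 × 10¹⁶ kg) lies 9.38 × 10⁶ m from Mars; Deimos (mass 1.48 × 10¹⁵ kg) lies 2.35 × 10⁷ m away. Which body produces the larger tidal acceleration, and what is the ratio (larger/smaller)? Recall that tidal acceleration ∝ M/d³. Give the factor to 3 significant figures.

Compare M/d³ for the two perturbers:
Phobos: (1.07 × 10¹⁶) / (9.38 × 10⁶)³ = 1.297 × 10⁻⁵
Deimos: (1.48 × 10¹⁵) / (2.35 × 10⁷)³ = 1.140 × 10⁻⁷
Ratio (larger/smaller) = 114

Phobos, by a factor of ≈ 114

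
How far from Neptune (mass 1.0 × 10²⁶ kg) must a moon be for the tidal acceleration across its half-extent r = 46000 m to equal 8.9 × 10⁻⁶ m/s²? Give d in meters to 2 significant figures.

2GMr/d³ = a_tidal  ⇒  d = (2GMr / a_tidal)^(1/3)
d = (2 × 6.674×10⁻¹¹ × (1.0 × 10²⁶) × (46000) / (8.9 × 10⁻⁶))^(1/3)
  = 4.1 × 10⁸ m

4.1 × 10⁸ m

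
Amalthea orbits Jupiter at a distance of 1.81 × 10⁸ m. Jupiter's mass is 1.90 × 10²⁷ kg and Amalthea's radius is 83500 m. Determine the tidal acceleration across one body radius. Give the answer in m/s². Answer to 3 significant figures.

Δg = 2GMr/d³
   = 2 × (6.674 × 10⁻¹¹) × (1.90 × 10²⁷) × (83500) / (1.81 × 10⁸)³
   = 3.57 × 10⁻³ m/s²

3.57 × 10⁻³ m/s²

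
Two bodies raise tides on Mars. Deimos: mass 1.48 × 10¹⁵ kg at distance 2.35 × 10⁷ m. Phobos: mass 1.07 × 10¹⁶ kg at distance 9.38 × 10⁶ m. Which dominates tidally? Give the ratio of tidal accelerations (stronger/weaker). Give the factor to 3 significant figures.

Phobos, by a factor of ≈ 114

The tide-raising term goes as M/d³ (the gradient of a 1/d² field).
Deimos: (1.48 × 10¹⁵) / (2.35 × 10⁷)³ = 1.140 × 10⁻⁷
Phobos: (1.07 × 10¹⁶) / (9.38 × 10⁶)³ = 1.297 × 10⁻⁵
Ratio (larger/smaller) = 114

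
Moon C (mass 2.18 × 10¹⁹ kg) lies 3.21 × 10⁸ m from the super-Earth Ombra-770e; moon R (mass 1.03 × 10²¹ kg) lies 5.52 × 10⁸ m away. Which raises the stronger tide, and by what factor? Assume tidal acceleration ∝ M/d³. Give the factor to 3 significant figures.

Compare M/d³ for the two perturbers:
Moon C: (2.18 × 10¹⁹) / (3.21 × 10⁸)³ = 6.591 × 10⁻⁷
Moon R: (1.03 × 10²¹) / (5.52 × 10⁸)³ = 6.124 × 10⁻⁶
Ratio (larger/smaller) = 9.29

Moon R, by a factor of ≈ 9.29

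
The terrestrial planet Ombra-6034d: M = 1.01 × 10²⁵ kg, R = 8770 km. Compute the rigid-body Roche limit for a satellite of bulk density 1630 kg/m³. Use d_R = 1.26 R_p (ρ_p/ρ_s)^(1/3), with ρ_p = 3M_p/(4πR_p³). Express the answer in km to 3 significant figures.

14400 km

ρ_p = 3M_p/(4πR_p³) = 3 × (1.01 × 10²⁵) / (4π × (8.77 × 10⁶ m)³) = 3570 kg/m³
d_R = 1.26 × 8770 km × (3570/1630)^(1/3)
    = 14400 km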